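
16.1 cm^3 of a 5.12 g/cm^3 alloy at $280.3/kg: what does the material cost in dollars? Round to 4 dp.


Mass = 16.1*5.12/1000 = 0.082432 kg
Cost = 0.082432 * 280.3 = 23.1057 $


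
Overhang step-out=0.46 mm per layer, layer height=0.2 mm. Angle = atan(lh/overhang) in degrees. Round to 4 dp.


angle = atan(0.2/0.46) = 23.4986 degrees


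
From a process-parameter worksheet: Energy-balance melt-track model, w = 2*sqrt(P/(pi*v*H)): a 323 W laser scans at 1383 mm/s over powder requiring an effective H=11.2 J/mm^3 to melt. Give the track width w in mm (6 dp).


w = 2*sqrt(323/(pi*1383*11.2)) = 0.162943 mm


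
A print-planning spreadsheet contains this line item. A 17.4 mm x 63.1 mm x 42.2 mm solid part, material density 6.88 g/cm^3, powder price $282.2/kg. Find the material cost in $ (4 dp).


V = 17.4 * 63.1 * 42.2 = 46333.068 mm^3 = 46.333068 cm^3
Mass = 46.333068 * 6.88 / 1000 = 0.31877151 kg
Cost = 0.31877151 * 282.2 = 89.9573 $


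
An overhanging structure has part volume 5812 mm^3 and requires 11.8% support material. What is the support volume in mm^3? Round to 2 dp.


V_support = 5812 * 0.118 = 685.82 mm^3


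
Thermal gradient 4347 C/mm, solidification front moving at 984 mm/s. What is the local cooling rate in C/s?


CR = 4347 * 984 = 4277448 C/s


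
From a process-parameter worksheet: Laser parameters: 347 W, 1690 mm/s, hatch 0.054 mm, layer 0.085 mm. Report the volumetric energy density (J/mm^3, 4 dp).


E = 347 / (1690*0.054*0.085) = 44.7332 J/mm^3


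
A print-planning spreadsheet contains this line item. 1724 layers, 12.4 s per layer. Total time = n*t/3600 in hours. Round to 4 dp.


t = 1724 * 12.4 / 3600 = 5.9382 hrs


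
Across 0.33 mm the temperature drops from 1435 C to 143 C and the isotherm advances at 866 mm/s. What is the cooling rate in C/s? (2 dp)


G = (1435-143)/0.33 = 3915.15151515 C/mm
CR = 3915.15151515 * 866 = 3390521.21 C/s


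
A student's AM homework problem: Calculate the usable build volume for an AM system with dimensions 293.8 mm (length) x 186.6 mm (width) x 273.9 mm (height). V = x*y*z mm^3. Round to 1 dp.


V = 293.8 * 186.6 * 273.9 = 15016041.6 mm^3


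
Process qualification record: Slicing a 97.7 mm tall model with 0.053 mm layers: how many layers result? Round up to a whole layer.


Layers = ceil(97.7/0.053) = 1844


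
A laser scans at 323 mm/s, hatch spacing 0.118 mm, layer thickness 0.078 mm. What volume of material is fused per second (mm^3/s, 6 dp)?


Rate = 323 * 0.118 * 0.078 = 2.972892 mm^3/s


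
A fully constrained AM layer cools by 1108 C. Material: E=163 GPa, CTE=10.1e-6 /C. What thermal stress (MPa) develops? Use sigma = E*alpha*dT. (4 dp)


sigma = 163*1000 * 10.1e-6 * 1108 = 1824.1004 MPa


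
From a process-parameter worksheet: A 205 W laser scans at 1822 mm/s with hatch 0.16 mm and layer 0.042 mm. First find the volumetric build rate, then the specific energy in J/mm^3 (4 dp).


Build rate = 1822 * 0.16 * 0.042 = 12.24384 mm^3/s
SE = 205 / 12.24384 = 16.7431 J/mm^3


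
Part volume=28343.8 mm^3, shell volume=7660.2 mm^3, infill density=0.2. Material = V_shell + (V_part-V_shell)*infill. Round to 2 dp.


V_infill = (28343.8 - 7660.2) * 0.2 = 4136.72
V_total = 7660.2 + 4136.72 = 11796.92 mm^3


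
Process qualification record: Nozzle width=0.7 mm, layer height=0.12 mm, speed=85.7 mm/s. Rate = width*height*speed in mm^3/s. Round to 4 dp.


Rate = 0.7 * 0.12 * 85.7 = 7.1988 mm^3/s


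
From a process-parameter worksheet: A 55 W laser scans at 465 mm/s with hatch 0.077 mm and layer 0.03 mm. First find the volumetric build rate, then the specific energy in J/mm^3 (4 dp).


Build rate = 465 * 0.077 * 0.03 = 1.07415 mm^3/s
SE = 55 / 1.07415 = 51.2033 J/mm^3


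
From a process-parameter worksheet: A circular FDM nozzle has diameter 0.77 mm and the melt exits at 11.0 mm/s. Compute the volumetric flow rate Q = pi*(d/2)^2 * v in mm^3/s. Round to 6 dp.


A = pi*(0.77/2)^2 = 0.46566257 mm^2
Q = 0.46566257 * 11.0 = 5.122288 mm^3/s


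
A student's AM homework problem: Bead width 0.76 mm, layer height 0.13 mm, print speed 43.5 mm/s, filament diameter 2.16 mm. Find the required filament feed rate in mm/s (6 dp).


Q = 0.76 * 0.13 * 43.5 = 4.2978 mm^3/s
A_fil = pi*(2.16/2)^2 = 3.66435367 mm^2
v_feed = 4.2978 / 3.66435367 = 1.172867 mm/s


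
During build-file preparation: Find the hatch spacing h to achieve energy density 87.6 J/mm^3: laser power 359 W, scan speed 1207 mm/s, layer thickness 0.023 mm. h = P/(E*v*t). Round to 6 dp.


h = 359 / (87.6*1207*0.023) = 0.147623 mm


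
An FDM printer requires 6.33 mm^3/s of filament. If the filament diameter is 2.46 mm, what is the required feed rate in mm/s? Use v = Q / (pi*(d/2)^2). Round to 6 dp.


A = pi*(2.46/2)^2 = 4.752916
v = 6.33 / 4.752916 = 1.331814 mm/s


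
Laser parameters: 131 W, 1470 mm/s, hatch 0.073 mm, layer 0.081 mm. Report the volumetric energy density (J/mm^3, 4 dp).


E = 131 / (1470*0.073*0.081) = 15.0711 J/mm^3


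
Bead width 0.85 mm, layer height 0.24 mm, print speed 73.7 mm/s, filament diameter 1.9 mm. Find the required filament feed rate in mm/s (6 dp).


Q = 0.85 * 0.24 * 73.7 = 15.0348 mm^3/s
A_fil = pi*(1.9/2)^2 = 2.83528737 mm^2
v_feed = 15.0348 / 2.83528737 = 5.302743 mm/s


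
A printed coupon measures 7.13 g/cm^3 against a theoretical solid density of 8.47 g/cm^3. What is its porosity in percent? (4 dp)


Porosity = (1-7.13/8.47)*100 = 15.8205 %


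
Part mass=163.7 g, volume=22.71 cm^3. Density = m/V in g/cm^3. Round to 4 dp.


rho = 163.7 / 22.71 = 7.2083 g/cm^3


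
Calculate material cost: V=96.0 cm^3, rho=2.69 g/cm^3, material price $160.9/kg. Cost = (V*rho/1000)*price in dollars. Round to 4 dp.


Mass = 96.0*2.69/1000 = 0.25824 kg
Cost = 0.25824 * 160.9 = 41.5508 $


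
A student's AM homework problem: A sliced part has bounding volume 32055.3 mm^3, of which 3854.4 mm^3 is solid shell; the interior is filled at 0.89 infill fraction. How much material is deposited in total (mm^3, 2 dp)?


V_infill = (32055.3 - 3854.4) * 0.89 = 25098.8
V_total = 3854.4 + 25098.8 = 28953.2 mm^3


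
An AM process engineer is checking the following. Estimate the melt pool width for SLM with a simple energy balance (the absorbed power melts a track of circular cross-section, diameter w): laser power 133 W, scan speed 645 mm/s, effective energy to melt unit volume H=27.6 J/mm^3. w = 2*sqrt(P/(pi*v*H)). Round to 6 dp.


w = 2*sqrt(133/(pi*645*27.6)) = 0.097532 mm


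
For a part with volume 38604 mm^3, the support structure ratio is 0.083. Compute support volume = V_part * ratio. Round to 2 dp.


V_support = 38604 * 0.083 = 3204.13 mm^3


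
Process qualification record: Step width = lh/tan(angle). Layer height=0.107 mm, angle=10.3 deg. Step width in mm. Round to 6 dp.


step = 0.107 / tan(10.3) = 0.588783 mm


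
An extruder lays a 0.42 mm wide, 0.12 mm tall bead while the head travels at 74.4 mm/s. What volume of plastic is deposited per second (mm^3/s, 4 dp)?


Rate = 0.42 * 0.12 * 74.4 = 3.7498 mm^3/s


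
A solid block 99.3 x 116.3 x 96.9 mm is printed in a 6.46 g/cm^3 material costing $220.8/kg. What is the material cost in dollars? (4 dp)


V = 99.3 * 116.3 * 96.9 = 1119058.371 mm^3 = 1119.058371 cm^3
Mass = 1119.058371 * 6.46 / 1000 = 7.22911708 kg
Cost = 7.22911708 * 220.8 = 1596.1891 $


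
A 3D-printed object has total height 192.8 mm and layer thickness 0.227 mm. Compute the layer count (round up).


Layers = ceil(192.8/0.227) = 850


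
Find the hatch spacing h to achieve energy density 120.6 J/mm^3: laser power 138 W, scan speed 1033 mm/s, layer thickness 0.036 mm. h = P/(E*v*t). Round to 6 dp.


h = 138 / (120.6*1033*0.036) = 0.03077 mm


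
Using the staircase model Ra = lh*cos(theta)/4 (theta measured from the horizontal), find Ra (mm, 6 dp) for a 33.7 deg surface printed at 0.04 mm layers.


Ra = 0.04 * cos(33.7) / 4 = 0.00832 mm


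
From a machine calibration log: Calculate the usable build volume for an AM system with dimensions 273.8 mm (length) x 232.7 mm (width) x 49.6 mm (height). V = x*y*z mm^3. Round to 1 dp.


V = 273.8 * 232.7 * 49.6 = 3160177.7 mm^3


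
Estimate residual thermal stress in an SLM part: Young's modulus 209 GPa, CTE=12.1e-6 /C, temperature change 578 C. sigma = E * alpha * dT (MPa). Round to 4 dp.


sigma = 209*1000 * 12.1e-6 * 578 = 1461.7042 MPa


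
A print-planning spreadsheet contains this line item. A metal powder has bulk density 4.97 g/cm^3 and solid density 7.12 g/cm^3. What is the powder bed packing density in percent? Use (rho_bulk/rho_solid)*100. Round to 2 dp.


Packing = (4.97/7.12)*100 = 69.8 %


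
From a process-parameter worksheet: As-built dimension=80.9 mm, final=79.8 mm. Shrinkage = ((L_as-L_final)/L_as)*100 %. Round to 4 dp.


Shrinkage = ((80.9-79.8)/80.9)*100 = 1.3597 %


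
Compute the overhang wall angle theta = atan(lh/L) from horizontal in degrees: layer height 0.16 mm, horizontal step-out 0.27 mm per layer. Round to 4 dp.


angle = atan(0.16/0.27) = 30.6507 degrees


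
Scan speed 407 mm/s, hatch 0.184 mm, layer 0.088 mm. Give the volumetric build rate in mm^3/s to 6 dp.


Rate = 407 * 0.184 * 0.088 = 6.590144 mm^3/s


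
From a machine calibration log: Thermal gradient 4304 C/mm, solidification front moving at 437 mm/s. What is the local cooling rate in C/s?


CR = 4304 * 437 = 1880848 C/s


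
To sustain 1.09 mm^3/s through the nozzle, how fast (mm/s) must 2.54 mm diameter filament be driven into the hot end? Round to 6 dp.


A = pi*(2.54/2)^2 = 5.067075
v = 1.09 / 5.067075 = 0.215114 mm/s


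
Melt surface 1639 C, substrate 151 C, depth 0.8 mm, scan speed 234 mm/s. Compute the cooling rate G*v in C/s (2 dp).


G = (1639-151)/0.8 = 1860.0 C/mm
CR = 1860.0 * 234 = 435240.0 C/s


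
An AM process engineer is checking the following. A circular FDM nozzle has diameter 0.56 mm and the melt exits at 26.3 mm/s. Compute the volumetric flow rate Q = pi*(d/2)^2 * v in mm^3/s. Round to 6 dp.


A = pi*(0.56/2)^2 = 0.24630086 mm^2
Q = 0.24630086 * 26.3 = 6.477713 mm^3/s


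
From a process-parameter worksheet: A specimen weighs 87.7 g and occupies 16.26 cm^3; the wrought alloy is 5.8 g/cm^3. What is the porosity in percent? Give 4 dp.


rho_part = 87.7 / 16.26 = 5.39360394 g/cm^3
Porosity = (1 - 5.39360394/5.8)*100 = 7.0068 %


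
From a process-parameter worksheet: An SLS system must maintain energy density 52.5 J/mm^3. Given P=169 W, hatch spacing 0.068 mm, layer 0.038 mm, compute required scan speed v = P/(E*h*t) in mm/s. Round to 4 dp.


v = 169 / (52.5*0.068*0.038) = 1245.7615 mm/s


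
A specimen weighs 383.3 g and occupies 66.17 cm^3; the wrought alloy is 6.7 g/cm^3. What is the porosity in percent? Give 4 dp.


rho_part = 383.3 / 66.17 = 5.79265528 g/cm^3
Porosity = (1 - 5.79265528/6.7)*100 = 13.5425 %


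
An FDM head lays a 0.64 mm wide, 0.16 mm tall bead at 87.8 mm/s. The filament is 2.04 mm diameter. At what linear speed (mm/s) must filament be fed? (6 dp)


Q = 0.64 * 0.16 * 87.8 = 8.99072 mm^3/s
A_fil = pi*(2.04/2)^2 = 3.268513 mm^2
v_feed = 8.99072 / 3.268513 = 2.750707 mm/s


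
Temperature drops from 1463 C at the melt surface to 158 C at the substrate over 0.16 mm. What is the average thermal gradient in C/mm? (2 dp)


G = (1463-158)/0.16 = 8156.25 C/mm


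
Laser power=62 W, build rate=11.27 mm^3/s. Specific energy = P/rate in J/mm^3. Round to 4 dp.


SE = 62 / 11.27 = 5.5013 J/mm^3


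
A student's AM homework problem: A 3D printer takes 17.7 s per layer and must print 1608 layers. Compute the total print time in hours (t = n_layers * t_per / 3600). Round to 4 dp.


t = 1608 * 17.7 / 3600 = 7.906 hrs


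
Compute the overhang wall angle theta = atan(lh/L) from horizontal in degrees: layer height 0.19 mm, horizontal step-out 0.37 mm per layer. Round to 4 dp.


angle = atan(0.19/0.37) = 27.1811 degrees


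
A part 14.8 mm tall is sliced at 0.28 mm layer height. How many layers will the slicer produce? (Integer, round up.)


Layers = ceil(14.8/0.28) = 53


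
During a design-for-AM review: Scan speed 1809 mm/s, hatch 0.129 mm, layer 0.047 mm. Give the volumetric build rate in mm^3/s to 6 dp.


Rate = 1809 * 0.129 * 0.047 = 10.967967 mm^3/s


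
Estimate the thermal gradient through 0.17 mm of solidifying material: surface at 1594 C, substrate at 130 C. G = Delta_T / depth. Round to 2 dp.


G = (1594-130)/0.17 = 8611.76 C/mm


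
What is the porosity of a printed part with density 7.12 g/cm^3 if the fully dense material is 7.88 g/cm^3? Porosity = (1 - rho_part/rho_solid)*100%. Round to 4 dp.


Porosity = (1-7.12/7.88)*100 = 9.6447 %


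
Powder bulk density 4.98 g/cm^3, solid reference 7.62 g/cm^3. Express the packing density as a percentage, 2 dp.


Packing = (4.98/7.62)*100 = 65.35 %


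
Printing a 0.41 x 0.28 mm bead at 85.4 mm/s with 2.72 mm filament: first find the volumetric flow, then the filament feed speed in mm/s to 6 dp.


Q = 0.41 * 0.28 * 85.4 = 9.80392 mm^3/s
A_fil = pi*(2.72/2)^2 = 5.81068977 mm^2
v_feed = 9.80392 / 5.81068977 = 1.687221 mm/s


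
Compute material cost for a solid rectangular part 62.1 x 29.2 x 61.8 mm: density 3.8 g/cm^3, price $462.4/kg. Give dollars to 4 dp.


V = 62.1 * 29.2 * 61.8 = 112063.176 mm^3 = 112.063176 cm^3
Mass = 112.063176 * 3.8 / 1000 = 0.42584007 kg
Cost = 0.42584007 * 462.4 = 196.9084 $


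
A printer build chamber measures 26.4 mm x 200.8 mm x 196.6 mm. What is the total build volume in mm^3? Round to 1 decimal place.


V = 26.4 * 200.8 * 196.6 = 1042200.2 mm^3


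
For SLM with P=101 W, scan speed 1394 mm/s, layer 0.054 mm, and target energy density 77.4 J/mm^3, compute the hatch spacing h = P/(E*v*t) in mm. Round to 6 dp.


h = 101 / (77.4*1394*0.054) = 0.017335 mm


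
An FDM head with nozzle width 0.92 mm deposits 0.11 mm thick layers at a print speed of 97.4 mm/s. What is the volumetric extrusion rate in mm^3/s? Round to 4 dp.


Rate = 0.92 * 0.11 * 97.4 = 9.8569 mm^3/s


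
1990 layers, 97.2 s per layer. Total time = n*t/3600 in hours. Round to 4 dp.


t = 1990 * 97.2 / 3600 = 53.73 hrs


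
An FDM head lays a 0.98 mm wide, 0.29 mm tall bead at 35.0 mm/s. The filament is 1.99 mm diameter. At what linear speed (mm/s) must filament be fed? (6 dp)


Q = 0.98 * 0.29 * 35.0 = 9.947 mm^3/s
A_fil = pi*(1.99/2)^2 = 3.11025527 mm^2
v_feed = 9.947 / 3.11025527 = 3.19813 mm/s


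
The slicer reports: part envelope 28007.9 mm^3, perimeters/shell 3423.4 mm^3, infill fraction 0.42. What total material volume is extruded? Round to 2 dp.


V_infill = (28007.9 - 3423.4) * 0.42 = 10325.49
V_total = 3423.4 + 10325.49 = 13748.89 mm^3


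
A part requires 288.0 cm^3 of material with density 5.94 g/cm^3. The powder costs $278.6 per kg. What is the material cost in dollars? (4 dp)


Mass = 288.0*5.94/1000 = 1.71072 kg
Cost = 1.71072 * 278.6 = 476.6066 $


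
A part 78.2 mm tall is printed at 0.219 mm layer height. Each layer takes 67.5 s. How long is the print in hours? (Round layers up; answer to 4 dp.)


Layers = ceil(78.2/0.219) = 358
t = 358 * 67.5 / 3600 = 6.7125 hrs


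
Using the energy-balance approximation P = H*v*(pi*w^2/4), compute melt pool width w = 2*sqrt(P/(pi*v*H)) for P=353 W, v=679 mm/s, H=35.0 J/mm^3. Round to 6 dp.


w = 2*sqrt(353/(pi*679*35.0)) = 0.137522 mm


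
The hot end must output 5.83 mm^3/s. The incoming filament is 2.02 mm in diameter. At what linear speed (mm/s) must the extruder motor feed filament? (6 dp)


A = pi*(2.02/2)^2 = 3.204739
v = 5.83 / 3.204739 = 1.819181 mm/s


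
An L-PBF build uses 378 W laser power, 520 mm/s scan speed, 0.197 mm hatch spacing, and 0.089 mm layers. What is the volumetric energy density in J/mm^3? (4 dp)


E = 378 / (520*0.197*0.089) = 41.4603 J/mm^3


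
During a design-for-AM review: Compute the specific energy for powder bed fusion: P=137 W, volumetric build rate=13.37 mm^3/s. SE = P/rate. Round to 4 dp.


SE = 137 / 13.37 = 10.2468 J/mm^3


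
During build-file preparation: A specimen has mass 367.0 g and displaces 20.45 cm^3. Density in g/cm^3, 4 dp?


rho = 367.0 / 20.45 = 17.9462 g/cm^3


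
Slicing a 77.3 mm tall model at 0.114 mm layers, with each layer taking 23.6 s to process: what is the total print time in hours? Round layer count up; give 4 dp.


Layers = ceil(77.3/0.114) = 679
t = 679 * 23.6 / 3600 = 4.4512 hrs


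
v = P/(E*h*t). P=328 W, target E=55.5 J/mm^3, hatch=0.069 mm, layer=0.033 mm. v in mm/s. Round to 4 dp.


v = 328 / (55.5*0.069*0.033) = 2595.4809 mm/s


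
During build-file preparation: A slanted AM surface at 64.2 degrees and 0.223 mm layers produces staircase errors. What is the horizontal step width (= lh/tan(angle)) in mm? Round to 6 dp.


step = 0.223 / tan(64.2) = 0.107802 mm


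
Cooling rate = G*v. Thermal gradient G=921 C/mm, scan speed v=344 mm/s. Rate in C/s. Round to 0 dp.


CR = 921 * 344 = 316824 C/s


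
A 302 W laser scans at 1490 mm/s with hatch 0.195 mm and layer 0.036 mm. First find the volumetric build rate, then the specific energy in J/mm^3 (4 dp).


Build rate = 1490 * 0.195 * 0.036 = 10.4598 mm^3/s
SE = 302 / 10.4598 = 28.8724 J/mm^3


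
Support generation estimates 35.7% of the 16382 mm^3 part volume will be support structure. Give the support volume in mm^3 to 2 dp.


V_support = 16382 * 0.357 = 5848.37 mm^3


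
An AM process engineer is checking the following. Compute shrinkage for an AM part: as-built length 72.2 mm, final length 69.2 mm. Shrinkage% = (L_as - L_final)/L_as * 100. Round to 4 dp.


Shrinkage = ((72.2-69.2)/72.2)*100 = 4.1551 %


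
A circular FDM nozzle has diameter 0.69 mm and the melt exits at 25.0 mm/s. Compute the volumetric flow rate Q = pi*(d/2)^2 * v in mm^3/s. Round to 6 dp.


A = pi*(0.69/2)^2 = 0.37392807 mm^2
Q = 0.37392807 * 25.0 = 9.348202 mm^3/s


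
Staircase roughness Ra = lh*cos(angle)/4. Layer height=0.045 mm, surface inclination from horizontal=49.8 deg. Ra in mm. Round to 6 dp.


Ra = 0.045 * cos(49.8) / 4 = 0.007261 mm


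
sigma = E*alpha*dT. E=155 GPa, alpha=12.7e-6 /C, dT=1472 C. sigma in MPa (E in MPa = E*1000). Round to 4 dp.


sigma = 155*1000 * 12.7e-6 * 1472 = 2897.632 MPa


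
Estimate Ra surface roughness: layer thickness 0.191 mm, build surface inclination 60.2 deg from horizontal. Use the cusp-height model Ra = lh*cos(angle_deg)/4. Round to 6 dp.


Ra = 0.191 * cos(60.2) / 4 = 0.023731 mm


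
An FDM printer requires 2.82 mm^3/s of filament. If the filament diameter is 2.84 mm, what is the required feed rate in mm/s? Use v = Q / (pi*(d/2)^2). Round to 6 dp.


A = pi*(2.84/2)^2 = 6.334707
v = 2.82 / 6.334707 = 0.445167 mm/s


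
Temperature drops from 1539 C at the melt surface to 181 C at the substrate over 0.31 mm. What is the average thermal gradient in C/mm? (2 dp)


G = (1539-181)/0.31 = 4380.65 C/mm


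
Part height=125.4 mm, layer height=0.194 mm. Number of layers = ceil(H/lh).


Layers = ceil(125.4/0.194) = 647


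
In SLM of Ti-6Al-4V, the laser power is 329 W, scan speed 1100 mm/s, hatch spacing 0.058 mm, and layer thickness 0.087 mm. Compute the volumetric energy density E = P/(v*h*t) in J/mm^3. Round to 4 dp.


E = 329 / (1100*0.058*0.087) = 59.2729 J/mm^3


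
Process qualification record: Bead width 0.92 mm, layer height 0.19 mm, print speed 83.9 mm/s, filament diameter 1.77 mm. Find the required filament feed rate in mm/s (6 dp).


Q = 0.92 * 0.19 * 83.9 = 14.66572 mm^3/s
A_fil = pi*(1.77/2)^2 = 2.46057391 mm^2
v_feed = 14.66572 / 2.46057391 = 5.960284 mm/s


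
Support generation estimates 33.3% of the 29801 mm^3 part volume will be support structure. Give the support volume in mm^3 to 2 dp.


V_support = 29801 * 0.333 = 9923.73 mm^3


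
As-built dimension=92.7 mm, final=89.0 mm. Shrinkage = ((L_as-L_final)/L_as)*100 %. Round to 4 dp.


Shrinkage = ((92.7-89.0)/92.7)*100 = 3.9914 %


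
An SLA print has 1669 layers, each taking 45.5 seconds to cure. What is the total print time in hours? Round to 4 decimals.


t = 1669 * 45.5 / 3600 = 21.0943 hrs


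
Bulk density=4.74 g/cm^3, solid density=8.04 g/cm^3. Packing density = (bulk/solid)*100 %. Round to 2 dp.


Packing = (4.74/8.04)*100 = 58.96 %


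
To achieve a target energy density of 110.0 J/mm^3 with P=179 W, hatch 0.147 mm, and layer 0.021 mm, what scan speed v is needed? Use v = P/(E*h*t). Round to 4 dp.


v = 179 / (110.0*0.147*0.021) = 527.1373 mm/s


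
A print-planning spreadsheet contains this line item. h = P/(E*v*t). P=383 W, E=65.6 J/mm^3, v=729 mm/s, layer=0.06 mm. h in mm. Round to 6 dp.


h = 383 / (65.6*729*0.06) = 0.13348 mm


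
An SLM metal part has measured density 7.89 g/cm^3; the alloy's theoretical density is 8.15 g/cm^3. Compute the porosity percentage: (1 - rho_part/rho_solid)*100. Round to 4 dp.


Porosity = (1-7.89/8.15)*100 = 3.1902 %


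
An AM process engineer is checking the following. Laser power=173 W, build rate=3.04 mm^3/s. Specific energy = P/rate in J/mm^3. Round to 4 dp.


SE = 173 / 3.04 = 56.9079 J/mm^3


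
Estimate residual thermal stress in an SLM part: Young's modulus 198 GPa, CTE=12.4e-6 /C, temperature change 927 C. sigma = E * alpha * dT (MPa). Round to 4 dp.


sigma = 198*1000 * 12.4e-6 * 927 = 2275.9704 MPa


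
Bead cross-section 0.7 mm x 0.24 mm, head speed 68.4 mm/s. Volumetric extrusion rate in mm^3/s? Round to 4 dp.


Rate = 0.7 * 0.24 * 68.4 = 11.4912 mm^3/s


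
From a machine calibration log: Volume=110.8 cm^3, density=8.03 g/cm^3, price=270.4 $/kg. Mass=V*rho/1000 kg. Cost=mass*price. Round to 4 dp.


Mass = 110.8*8.03/1000 = 0.889724 kg
Cost = 0.889724 * 270.4 = 240.5814 $


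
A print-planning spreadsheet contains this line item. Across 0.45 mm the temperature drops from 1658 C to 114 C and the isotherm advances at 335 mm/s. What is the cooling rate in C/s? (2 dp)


G = (1658-114)/0.45 = 3431.11111111 C/mm
CR = 3431.11111111 * 335 = 1149422.22 C/s


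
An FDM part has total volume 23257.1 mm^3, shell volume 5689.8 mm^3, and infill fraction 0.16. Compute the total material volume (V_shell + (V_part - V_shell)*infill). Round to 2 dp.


V_infill = (23257.1 - 5689.8) * 0.16 = 2810.77
V_total = 5689.8 + 2810.77 = 8500.57 mm^3


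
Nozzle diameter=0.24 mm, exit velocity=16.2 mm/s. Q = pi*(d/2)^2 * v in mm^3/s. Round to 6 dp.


A = pi*(0.24/2)^2 = 0.04523893 mm^2
Q = 0.04523893 * 16.2 = 0.732871 mm^3/s


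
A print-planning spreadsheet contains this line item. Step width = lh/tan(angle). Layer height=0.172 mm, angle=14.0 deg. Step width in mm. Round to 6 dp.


step = 0.172 / tan(14.0) = 0.689854 mm


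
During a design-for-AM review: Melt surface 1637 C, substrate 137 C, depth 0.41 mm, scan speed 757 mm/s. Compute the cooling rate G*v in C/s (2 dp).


G = (1637-137)/0.41 = 3658.53658537 C/mm
CR = 3658.53658537 * 757 = 2769512.2 C/s


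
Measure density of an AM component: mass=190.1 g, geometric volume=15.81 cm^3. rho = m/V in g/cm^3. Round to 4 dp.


rho = 190.1 / 15.81 = 12.024 g/cm^3


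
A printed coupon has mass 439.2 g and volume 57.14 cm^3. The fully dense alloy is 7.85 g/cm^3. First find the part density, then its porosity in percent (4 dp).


rho_part = 439.2 / 57.14 = 7.68638432 g/cm^3
Porosity = (1 - 7.68638432/7.85)*100 = 2.0843 %


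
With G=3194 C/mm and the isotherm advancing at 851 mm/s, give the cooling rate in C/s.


CR = 3194 * 851 = 2718094 C/s


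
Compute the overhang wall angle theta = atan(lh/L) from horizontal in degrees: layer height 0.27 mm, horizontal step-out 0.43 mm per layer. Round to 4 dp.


angle = atan(0.27/0.43) = 32.125 degrees


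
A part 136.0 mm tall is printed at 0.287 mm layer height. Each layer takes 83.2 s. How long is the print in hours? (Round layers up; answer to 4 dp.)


Layers = ceil(136.0/0.287) = 474
t = 474 * 83.2 / 3600 = 10.9547 hrs


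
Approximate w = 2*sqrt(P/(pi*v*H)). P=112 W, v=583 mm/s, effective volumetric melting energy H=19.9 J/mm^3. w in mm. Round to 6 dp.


w = 2*sqrt(112/(pi*583*19.9)) = 0.110867 mm


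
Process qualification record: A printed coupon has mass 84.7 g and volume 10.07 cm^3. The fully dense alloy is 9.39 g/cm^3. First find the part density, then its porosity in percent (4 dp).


rho_part = 84.7 / 10.07 = 8.41112214 g/cm^3
Porosity = (1 - 8.41112214/9.39)*100 = 10.4247 %


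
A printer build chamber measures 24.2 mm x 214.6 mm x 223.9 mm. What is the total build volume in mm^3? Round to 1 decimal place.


V = 24.2 * 214.6 * 223.9 = 1162784.3 mm^3


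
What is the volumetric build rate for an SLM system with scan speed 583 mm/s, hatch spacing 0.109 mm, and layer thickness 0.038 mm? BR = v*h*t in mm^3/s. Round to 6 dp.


Rate = 583 * 0.109 * 0.038 = 2.414786 mm^3/s


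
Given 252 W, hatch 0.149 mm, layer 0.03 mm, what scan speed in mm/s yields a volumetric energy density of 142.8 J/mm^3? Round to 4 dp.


v = 252 / (142.8*0.149*0.03) = 394.7888 mm/s


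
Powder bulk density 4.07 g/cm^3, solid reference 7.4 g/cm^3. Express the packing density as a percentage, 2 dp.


Packing = (4.07/7.4)*100 = 55.0 %


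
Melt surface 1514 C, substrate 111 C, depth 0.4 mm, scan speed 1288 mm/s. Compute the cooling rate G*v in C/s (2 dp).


G = (1514-111)/0.4 = 3507.5 C/mm
CR = 3507.5 * 1288 = 4517660.0 C/s


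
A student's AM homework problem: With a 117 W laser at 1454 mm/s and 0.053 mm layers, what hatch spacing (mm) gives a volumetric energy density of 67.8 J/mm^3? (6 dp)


h = 117 / (67.8*1454*0.053) = 0.022393 mm


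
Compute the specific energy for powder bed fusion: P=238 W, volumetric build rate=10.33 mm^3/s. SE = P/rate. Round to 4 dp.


SE = 238 / 10.33 = 23.0397 J/mm^3


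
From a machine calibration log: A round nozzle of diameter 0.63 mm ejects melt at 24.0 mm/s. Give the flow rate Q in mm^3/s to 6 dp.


A = pi*(0.63/2)^2 = 0.31172453 mm^2
Q = 0.31172453 * 24.0 = 7.481389 mm^3/s


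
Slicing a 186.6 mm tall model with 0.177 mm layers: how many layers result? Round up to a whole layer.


Layers = ceil(186.6/0.177) = 1055


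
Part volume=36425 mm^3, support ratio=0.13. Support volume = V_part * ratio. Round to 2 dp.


V_support = 36425 * 0.13 = 4735.25 mm^3


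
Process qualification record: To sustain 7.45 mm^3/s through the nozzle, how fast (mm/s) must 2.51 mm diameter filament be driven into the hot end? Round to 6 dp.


A = pi*(2.51/2)^2 = 4.948087
v = 7.45 / 4.948087 = 1.505632 mm/s


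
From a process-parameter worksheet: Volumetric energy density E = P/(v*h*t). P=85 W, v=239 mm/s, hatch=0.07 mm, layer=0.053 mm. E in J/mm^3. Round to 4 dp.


E = 85 / (239*0.07*0.053) = 95.8621 J/mm^3


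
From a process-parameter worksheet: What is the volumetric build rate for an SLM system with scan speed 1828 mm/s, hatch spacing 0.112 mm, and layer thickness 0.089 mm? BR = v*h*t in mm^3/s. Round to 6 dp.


Rate = 1828 * 0.112 * 0.089 = 18.221504 mm^3/s


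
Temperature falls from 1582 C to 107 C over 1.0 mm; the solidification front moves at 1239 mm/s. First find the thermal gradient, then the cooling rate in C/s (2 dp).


G = (1582-107)/1.0 = 1475.0 C/mm
CR = 1475.0 * 1239 = 1827525.0 C/s


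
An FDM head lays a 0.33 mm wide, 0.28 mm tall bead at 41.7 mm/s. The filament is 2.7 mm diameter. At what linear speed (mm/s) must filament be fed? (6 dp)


Q = 0.33 * 0.28 * 41.7 = 3.85308 mm^3/s
A_fil = pi*(2.7/2)^2 = 5.72555261 mm^2
v_feed = 3.85308 / 5.72555261 = 0.672962 mm/s


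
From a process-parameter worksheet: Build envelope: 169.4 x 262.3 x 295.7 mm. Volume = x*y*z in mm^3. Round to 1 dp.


V = 169.4 * 262.3 * 295.7 = 13139021.4 mm^3


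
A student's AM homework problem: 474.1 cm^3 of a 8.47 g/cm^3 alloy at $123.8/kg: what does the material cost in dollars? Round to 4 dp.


Mass = 474.1*8.47/1000 = 4.015627 kg
Cost = 4.015627 * 123.8 = 497.1346 $


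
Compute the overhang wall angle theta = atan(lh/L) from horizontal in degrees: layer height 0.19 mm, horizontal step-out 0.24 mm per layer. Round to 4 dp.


angle = atan(0.19/0.24) = 38.3675 degrees


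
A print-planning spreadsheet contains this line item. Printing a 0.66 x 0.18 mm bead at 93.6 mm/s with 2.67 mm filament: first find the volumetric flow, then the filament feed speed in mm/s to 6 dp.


Q = 0.66 * 0.18 * 93.6 = 11.11968 mm^3/s
A_fil = pi*(2.67/2)^2 = 5.59902497 mm^2
v_feed = 11.11968 / 5.59902497 = 1.986003 mm/s


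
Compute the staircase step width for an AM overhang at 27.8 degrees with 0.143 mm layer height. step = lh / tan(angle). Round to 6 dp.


step = 0.143 / tan(27.8) = 0.271224 mm


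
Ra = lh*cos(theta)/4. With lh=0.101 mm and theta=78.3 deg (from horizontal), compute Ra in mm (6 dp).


Ra = 0.101 * cos(78.3) / 4 = 0.00512 mm


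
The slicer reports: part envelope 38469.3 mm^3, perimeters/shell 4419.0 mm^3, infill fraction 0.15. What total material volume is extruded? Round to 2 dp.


V_infill = (38469.3 - 4419.0) * 0.15 = 5107.55
V_total = 4419.0 + 5107.55 = 9526.55 mm^3


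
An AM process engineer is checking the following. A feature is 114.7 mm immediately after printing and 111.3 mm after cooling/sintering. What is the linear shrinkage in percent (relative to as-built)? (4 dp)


Shrinkage = ((114.7-111.3)/114.7)*100 = 2.9643 %


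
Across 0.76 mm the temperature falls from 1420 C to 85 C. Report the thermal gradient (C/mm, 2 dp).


G = (1420-85)/0.76 = 1756.58 C/mm


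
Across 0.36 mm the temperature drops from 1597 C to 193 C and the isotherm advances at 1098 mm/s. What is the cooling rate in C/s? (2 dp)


G = (1597-193)/0.36 = 3900.0 C/mm
CR = 3900.0 * 1098 = 4282200.0 C/s


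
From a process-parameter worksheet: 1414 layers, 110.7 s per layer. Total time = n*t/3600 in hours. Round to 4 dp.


t = 1414 * 110.7 / 3600 = 43.4805 hrs


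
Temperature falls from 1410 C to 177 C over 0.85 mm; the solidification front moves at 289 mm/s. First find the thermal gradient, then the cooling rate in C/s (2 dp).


G = (1410-177)/0.85 = 1450.58823529 C/mm
CR = 1450.58823529 * 289 = 419220.0 C/s


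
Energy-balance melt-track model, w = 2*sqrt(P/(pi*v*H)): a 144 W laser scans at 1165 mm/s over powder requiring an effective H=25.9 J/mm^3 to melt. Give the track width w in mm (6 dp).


w = 2*sqrt(144/(pi*1165*25.9)) = 0.077951 mm


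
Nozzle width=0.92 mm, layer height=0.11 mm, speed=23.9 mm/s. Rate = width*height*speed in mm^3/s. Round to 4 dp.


Rate = 0.92 * 0.11 * 23.9 = 2.4187 mm^3/s


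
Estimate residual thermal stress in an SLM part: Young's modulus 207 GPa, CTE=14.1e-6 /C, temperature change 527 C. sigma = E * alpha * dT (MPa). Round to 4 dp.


sigma = 207*1000 * 14.1e-6 * 527 = 1538.1549 MPa


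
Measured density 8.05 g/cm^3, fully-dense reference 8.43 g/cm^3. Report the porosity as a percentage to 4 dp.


Porosity = (1-8.05/8.43)*100 = 4.5077 %


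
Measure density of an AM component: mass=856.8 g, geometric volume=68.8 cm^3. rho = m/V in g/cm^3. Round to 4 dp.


rho = 856.8 / 68.8 = 12.4535 g/cm^3


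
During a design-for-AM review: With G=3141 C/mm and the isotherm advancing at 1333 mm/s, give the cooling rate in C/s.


CR = 3141 * 1333 = 4186953 C/s


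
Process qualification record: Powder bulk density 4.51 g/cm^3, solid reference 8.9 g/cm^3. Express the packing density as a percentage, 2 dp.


Packing = (4.51/8.9)*100 = 50.67 %


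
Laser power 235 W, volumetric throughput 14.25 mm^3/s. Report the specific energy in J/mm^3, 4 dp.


SE = 235 / 14.25 = 16.4912 J/mm^3


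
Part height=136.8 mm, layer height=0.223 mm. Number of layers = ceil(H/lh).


Layers = ceil(136.8/0.223) = 614


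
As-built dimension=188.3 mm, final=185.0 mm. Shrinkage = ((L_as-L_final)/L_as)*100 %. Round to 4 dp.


Shrinkage = ((188.3-185.0)/188.3)*100 = 1.7525 %


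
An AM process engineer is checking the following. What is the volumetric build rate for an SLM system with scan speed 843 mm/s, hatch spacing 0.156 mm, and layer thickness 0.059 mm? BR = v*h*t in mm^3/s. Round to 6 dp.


Rate = 843 * 0.156 * 0.059 = 7.758972 mm^3/s


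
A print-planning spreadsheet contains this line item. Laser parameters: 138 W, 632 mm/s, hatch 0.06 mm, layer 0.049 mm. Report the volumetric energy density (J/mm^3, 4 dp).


E = 138 / (632*0.06*0.049) = 74.2702 J/mm^3


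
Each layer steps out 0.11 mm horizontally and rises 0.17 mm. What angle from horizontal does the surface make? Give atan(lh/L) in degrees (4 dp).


angle = atan(0.17/0.11) = 57.0948 degrees


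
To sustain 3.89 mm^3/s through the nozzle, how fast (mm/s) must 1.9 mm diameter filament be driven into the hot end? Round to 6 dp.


A = pi*(1.9/2)^2 = 2.835287
v = 3.89 / 2.835287 = 1.371995 mm/s


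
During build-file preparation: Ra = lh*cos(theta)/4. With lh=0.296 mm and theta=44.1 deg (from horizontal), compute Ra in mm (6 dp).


Ra = 0.296 * cos(44.1) / 4 = 0.053141 mm


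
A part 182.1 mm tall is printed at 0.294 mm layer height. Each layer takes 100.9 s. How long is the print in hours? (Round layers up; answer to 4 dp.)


Layers = ceil(182.1/0.294) = 620
t = 620 * 100.9 / 3600 = 17.3772 hrs


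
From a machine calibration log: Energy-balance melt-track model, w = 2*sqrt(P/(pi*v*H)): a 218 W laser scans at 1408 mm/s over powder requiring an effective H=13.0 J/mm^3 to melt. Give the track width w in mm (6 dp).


w = 2*sqrt(218/(pi*1408*13.0)) = 0.123143 mm


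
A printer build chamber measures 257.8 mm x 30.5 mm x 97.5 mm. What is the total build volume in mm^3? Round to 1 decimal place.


V = 257.8 * 30.5 * 97.5 = 766632.8 mm^3


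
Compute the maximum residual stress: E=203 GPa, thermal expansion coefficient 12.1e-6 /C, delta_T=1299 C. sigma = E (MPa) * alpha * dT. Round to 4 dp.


sigma = 203*1000 * 12.1e-6 * 1299 = 3190.7337 MPa


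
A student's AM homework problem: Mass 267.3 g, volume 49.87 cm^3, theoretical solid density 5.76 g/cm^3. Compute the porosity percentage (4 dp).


rho_part = 267.3 / 49.87 = 5.35993583 g/cm^3
Porosity = (1 - 5.35993583/5.76)*100 = 6.9456 %


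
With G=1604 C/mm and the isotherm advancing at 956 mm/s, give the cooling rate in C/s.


CR = 1604 * 956 = 1533424 C/s


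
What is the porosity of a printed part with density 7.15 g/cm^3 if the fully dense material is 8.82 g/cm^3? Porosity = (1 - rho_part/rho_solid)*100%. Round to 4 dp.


Porosity = (1-7.15/8.82)*100 = 18.9342 %


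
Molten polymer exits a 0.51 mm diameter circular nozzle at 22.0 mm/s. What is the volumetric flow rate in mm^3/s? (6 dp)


A = pi*(0.51/2)^2 = 0.20428206 mm^2
Q = 0.20428206 * 22.0 = 4.494205 mm^3/s


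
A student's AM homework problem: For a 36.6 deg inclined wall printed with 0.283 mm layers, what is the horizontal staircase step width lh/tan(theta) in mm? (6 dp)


step = 0.283 / tan(36.6) = 0.38106 mm


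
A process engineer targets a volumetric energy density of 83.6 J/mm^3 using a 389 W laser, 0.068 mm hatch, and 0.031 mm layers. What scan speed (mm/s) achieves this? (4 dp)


v = 389 / (83.6*0.068*0.031) = 2207.3577 mm/s


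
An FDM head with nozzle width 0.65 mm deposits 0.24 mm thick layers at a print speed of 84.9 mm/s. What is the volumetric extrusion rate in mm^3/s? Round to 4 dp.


Rate = 0.65 * 0.24 * 84.9 = 13.2444 mm^3/s


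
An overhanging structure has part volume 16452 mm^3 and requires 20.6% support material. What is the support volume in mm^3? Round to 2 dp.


V_support = 16452 * 0.206 = 3389.11 mm^3


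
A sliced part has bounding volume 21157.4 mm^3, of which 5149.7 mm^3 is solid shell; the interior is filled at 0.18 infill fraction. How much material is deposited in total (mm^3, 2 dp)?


V_infill = (21157.4 - 5149.7) * 0.18 = 2881.39
V_total = 5149.7 + 2881.39 = 8031.09 mm^3


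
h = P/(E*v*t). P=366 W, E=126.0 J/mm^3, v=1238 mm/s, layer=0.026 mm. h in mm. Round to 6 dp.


h = 366 / (126.0*1238*0.026) = 0.090244 mm


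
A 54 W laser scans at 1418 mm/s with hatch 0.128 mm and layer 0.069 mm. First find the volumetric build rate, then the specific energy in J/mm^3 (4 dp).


Build rate = 1418 * 0.128 * 0.069 = 12.523776 mm^3/s
SE = 54 / 12.523776 = 4.3118 J/mm^3


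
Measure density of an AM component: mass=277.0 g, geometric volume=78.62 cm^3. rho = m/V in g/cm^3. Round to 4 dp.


rho = 277.0 / 78.62 = 3.5233 g/cm^3


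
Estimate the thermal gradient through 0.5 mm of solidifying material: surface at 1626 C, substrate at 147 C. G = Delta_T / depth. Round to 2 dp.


G = (1626-147)/0.5 = 2958.0 C/mm


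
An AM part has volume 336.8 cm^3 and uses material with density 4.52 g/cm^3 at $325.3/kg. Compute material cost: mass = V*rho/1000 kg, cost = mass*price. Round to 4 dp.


Mass = 336.8*4.52/1000 = 1.522336 kg
Cost = 1.522336 * 325.3 = 495.2159 $


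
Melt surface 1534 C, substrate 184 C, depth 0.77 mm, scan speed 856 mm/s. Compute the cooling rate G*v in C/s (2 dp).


G = (1534-184)/0.77 = 1753.24675325 C/mm
CR = 1753.24675325 * 856 = 1500779.22 C/s


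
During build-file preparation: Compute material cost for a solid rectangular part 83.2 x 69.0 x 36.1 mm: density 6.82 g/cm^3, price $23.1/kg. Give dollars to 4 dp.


V = 83.2 * 69.0 * 36.1 = 207242.88 mm^3 = 207.24288 cm^3
Mass = 207.24288 * 6.82 / 1000 = 1.41339644 kg
Cost = 1.41339644 * 23.1 = 32.6495 $


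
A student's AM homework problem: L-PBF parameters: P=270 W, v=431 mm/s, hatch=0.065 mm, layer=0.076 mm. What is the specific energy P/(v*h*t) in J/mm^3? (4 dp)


Build rate = 431 * 0.065 * 0.076 = 2.12914 mm^3/s
SE = 270 / 2.12914 = 126.8118 J/mm^3


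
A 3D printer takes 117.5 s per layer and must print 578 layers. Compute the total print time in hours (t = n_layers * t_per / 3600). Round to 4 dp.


t = 578 * 117.5 / 3600 = 18.8653 hrs


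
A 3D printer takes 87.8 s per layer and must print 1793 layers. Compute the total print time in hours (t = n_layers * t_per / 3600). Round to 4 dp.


t = 1793 * 87.8 / 3600 = 43.7293 hrs


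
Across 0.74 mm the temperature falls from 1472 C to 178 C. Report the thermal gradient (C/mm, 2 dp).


G = (1472-178)/0.74 = 1748.65 C/mm


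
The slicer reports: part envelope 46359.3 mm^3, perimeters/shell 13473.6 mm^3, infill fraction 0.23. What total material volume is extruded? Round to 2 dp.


V_infill = (46359.3 - 13473.6) * 0.23 = 7563.71
V_total = 13473.6 + 7563.71 = 21037.31 mm^3


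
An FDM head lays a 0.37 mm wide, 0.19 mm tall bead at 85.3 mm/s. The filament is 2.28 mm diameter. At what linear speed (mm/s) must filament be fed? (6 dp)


Q = 0.37 * 0.19 * 85.3 = 5.99659 mm^3/s
A_fil = pi*(2.28/2)^2 = 4.08281381 mm^2
v_feed = 5.99659 / 4.08281381 = 1.46874 mm/s


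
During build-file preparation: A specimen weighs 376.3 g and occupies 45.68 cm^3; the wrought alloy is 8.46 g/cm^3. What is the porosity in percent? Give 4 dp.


rho_part = 376.3 / 45.68 = 8.23774081 g/cm^3
Porosity = (1 - 8.23774081/8.46)*100 = 2.6272 %


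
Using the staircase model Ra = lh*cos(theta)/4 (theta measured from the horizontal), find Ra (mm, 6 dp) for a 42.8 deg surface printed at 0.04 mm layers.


Ra = 0.04 * cos(42.8) / 4 = 0.007337 mm


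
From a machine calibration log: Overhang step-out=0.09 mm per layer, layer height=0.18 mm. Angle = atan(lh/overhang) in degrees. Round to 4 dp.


angle = atan(0.18/0.09) = 63.4349 degrees


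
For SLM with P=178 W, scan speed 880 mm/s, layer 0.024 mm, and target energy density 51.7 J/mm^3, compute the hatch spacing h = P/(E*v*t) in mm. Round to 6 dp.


h = 178 / (51.7*880*0.024) = 0.163018 mm
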